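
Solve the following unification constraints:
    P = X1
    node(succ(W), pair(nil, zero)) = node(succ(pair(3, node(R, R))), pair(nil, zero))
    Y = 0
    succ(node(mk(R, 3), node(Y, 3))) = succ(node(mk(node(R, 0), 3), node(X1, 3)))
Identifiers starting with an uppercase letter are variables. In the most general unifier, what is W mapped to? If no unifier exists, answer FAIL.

Bind P := X1; no other remaining equation mentions P.
Decompose node/2: succ(W) = succ(pair(3, node(R, R))),  pair(nil, zero) = pair(nil, zero).
Decompose succ/1: W = pair(3, node(R, R)).
Bind W := pair(3, node(R, R)); no other remaining equation mentions W.
Delete trivial equation pair(nil, zero) = pair(nil, zero).
Bind Y := 0; substituting into the remaining equation gives: succ(node(mk(R, 3), node(0, 3))) = succ(node(mk(node(R, 0), 3), node(X1, 3))).
Decompose succ/1: node(mk(R, 3), node(0, 3)) = node(mk(node(R, 0), 3), node(X1, 3)).
Decompose node/2: mk(R, 3) = mk(node(R, 0), 3),  node(0, 3) = node(X1, 3).
Decompose mk/2: R = node(R, 0),  3 = 3.
Occurs check fails: R occurs in node(R, 0); the equation R = node(R, 0) has no finite solution.

FAIL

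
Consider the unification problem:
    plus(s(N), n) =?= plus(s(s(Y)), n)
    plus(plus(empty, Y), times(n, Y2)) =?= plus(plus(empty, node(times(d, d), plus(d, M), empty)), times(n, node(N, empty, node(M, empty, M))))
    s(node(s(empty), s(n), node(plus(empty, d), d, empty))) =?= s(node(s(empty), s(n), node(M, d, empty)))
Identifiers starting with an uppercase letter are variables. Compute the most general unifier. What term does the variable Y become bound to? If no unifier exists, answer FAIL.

Decompose plus/2: s(N) =?= s(s(Y)),  n =?= n.
Decompose s/1: N =?= s(Y).
Bind N := s(Y); substituting into the one remaining equation that mentions N gives: plus(plus(empty, Y), times(n, Y2)) =?= plus(plus(empty, node(times(d, d), plus(d, M), empty)), times(n, node(s(Y), empty, node(M, empty, M)))).
Delete trivial equation n =?= n.
Decompose plus/2: plus(empty, Y) =?= plus(empty, node(times(d, d), plus(d, M), empty)),  times(n, Y2) =?= times(n, node(s(Y), empty, node(M, empty, M))).
Decompose plus/2: empty =?= empty,  Y =?= node(times(d, d), plus(d, M), empty).
Delete trivial equation empty =?= empty.
Bind Y := node(times(d, d), plus(d, M), empty); substituting into the one remaining equation that mentions Y gives: times(n, Y2) =?= times(n, node(s(node(times(d, d), plus(d, M), empty)), empty, node(M, empty, M))). Substituting into the earlier binding gives N := s(node(times(d, d), plus(d, M), empty)).
Decompose times/2: n =?= n,  Y2 =?= node(s(node(times(d, d), plus(d, M), empty)), empty, node(M, empty, M)).
Delete trivial equation n =?= n.
Bind Y2 := node(s(node(times(d, d), plus(d, M), empty)), empty, node(M, empty, M)); no other remaining equation mentions Y2.
Decompose s/1: node(s(empty), s(n), node(plus(empty, d), d, empty)) =?= node(s(empty), s(n), node(M, d, empty)).
Decompose node/3: s(empty) =?= s(empty),  s(n) =?= s(n),  node(plus(empty, d), d, empty) =?= node(M, d, empty).
Delete trivial equation s(empty) =?= s(empty).
Delete trivial equation s(n) =?= s(n).
Decompose node/3: plus(empty, d) =?= M,  d =?= d,  empty =?= empty.
Bind M := plus(empty, d); no other remaining equation mentions M. Substituting into the earlier bindings gives N := s(node(times(d, d), plus(d, plus(empty, d)), empty)), Y := node(times(d, d), plus(d, plus(empty, d)), empty), Y2 := node(s(node(times(d, d), plus(d, plus(empty, d)), empty)), empty, node(plus(empty, d), empty, plus(empty, d))).
Delete trivial equation d =?= d.
Delete trivial equation empty =?= empty.
MGU = { N := s(node(times(d, d), plus(d, plus(empty, d)), empty)), Y := node(times(d, d), plus(d, plus(empty, d)), empty), Y2 := node(s(node(times(d, d), plus(d, plus(empty, d)), empty)), empty, node(plus(empty, d), empty, plus(empty, d))), M := plus(empty, d) }, so Y := node(times(d, d), plus(d, plus(empty, d)), empty).

node(times(d, d), plus(d, plus(empty, d)), empty)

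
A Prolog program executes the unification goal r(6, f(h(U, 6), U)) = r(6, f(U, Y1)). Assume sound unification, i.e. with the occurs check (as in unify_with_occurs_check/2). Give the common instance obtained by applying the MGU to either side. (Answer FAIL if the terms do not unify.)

FAIL

Decompose r/2: 6 = 6,  f(h(U, 6), U) = f(U, Y1).
Delete trivial equation 6 = 6.
Decompose f/2: h(U, 6) = U,  U = Y1.
Occurs check fails: U occurs in h(U, 6); the equation U = h(U, 6) has no finite solution.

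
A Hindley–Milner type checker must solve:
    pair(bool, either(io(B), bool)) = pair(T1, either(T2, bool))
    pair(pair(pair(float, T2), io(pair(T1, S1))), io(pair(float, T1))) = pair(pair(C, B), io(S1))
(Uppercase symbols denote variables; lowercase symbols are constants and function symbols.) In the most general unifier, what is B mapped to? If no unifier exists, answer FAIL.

Decompose pair/2: bool = T1,  either(io(B), bool) = either(T2, bool).
Bind T1 := bool; substituting into the one remaining equation that mentions T1 gives: pair(pair(pair(float, T2), io(pair(bool, S1))), io(pair(float, bool))) = pair(pair(C, B), io(S1)).
Decompose either/2: io(B) = T2,  bool = bool.
Bind T2 := io(B); substituting into the one remaining equation that mentions T2 gives: pair(pair(pair(float, io(B)), io(pair(bool, S1))), io(pair(float, bool))) = pair(pair(C, B), io(S1)).
Delete trivial equation bool = bool.
Decompose pair/2: pair(pair(float, io(B)), io(pair(bool, S1))) = pair(C, B),  io(pair(float, bool)) = io(S1).
Decompose pair/2: pair(float, io(B)) = C,  io(pair(bool, S1)) = B.
Bind C := pair(float, io(B)); no other remaining equation mentions C.
Bind B := io(pair(bool, S1)); no other remaining equation mentions B. Substituting into the earlier bindings gives T2 := io(io(pair(bool, S1))), C := pair(float, io(io(pair(bool, S1)))).
Decompose io/1: pair(float, bool) = S1.
Bind S1 := pair(float, bool). Substituting into the earlier bindings gives T2 := io(io(pair(bool, pair(float, bool)))), C := pair(float, io(io(pair(bool, pair(float, bool))))), B := io(pair(bool, pair(float, bool))).
MGU = { T1 := bool, T2 := io(io(pair(bool, pair(float, bool)))), C := pair(float, io(io(pair(bool, pair(float, bool))))), B := io(pair(bool, pair(float, bool))), S1 := pair(float, bool) }, so B := io(pair(bool, pair(float, bool))).

io(pair(bool, pair(float, bool)))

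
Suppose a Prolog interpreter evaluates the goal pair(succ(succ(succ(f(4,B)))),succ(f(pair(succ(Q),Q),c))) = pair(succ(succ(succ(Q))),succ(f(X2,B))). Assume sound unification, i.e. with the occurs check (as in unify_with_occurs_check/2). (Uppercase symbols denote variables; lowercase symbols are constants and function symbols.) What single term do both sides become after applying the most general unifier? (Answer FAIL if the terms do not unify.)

Decompose pair/2: succ(succ(succ(f(4,B)))) = succ(succ(succ(Q))),  succ(f(pair(succ(Q),Q),c)) = succ(f(X2,B)).
Decompose succ/1: succ(succ(f(4,B))) = succ(succ(Q)).
Decompose succ/1: succ(f(4,B)) = succ(Q).
Decompose succ/1: f(4,B) = Q.
Bind Q := f(4,B); substituting into the remaining equation gives: succ(f(pair(succ(f(4,B)),f(4,B)),c)) = succ(f(X2,B)).
Decompose succ/1: f(pair(succ(f(4,B)),f(4,B)),c) = f(X2,B).
Decompose f/2: pair(succ(f(4,B)),f(4,B)) = X2,  c = B.
Bind X2 := pair(succ(f(4,B)),f(4,B)); no other remaining equation mentions X2.
Bind B := c. Substituting into the earlier bindings gives Q := f(4,c), X2 := pair(succ(f(4,c)),f(4,c)).
Applying the MGU to either side gives pair(succ(succ(succ(f(4,c)))),succ(f(pair(succ(f(4,c)),f(4,c)),c))).

pair(succ(succ(succ(f(4,c)))),succ(f(pair(succ(f(4,c)),f(4,c)),c)))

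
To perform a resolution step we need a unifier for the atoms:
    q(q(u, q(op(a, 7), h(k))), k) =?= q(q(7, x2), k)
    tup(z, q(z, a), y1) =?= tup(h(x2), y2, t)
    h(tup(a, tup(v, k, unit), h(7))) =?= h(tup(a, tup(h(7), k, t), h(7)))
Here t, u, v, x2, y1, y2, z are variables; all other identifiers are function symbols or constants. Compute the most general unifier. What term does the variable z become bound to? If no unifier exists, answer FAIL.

Decompose q/2: q(u, q(op(a, 7), h(k))) =?= q(7, x2),  k =?= k.
Decompose q/2: u =?= 7,  q(op(a, 7), h(k)) =?= x2.
Bind u := 7; no other remaining equation mentions u.
Bind x2 := q(op(a, 7), h(k)); substituting into the one remaining equation that mentions x2 gives: tup(z, q(z, a), y1) =?= tup(h(q(op(a, 7), h(k))), y2, t).
Delete trivial equation k =?= k.
Decompose tup/3: z =?= h(q(op(a, 7), h(k))),  q(z, a) =?= y2,  y1 =?= t.
Bind z := h(q(op(a, 7), h(k))); substituting into the one remaining equation that mentions z gives: q(h(q(op(a, 7), h(k))), a) =?= y2.
Bind y2 := q(h(q(op(a, 7), h(k))), a); no other remaining equation mentions y2.
Bind y1 := t; no other remaining equation mentions y1.
Decompose h/1: tup(a, tup(v, k, unit), h(7)) =?= tup(a, tup(h(7), k, t), h(7)).
Decompose tup/3: a =?= a,  tup(v, k, unit) =?= tup(h(7), k, t),  h(7) =?= h(7).
Delete trivial equation a =?= a.
Decompose tup/3: v =?= h(7),  k =?= k,  unit =?= t.
Bind v := h(7); no other remaining equation mentions v.
Delete trivial equation k =?= k.
Bind t := unit; no other remaining equation mentions t. Substituting into the earlier binding gives y1 := unit.
Delete trivial equation h(7) =?= h(7).
MGU = { u -> 7, x2 -> q(op(a, 7), h(k)), z -> h(q(op(a, 7), h(k))), y2 -> q(h(q(op(a, 7), h(k))), a), y1 -> unit, v -> h(7), t -> unit }, so z -> h(q(op(a, 7), h(k))).

h(q(op(a, 7), h(k)))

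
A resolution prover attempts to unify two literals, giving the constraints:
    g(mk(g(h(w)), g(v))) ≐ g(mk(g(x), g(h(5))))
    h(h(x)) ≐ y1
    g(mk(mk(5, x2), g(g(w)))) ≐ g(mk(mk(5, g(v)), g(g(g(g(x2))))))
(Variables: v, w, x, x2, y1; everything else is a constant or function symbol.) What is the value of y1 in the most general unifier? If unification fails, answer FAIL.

Decompose g/1: mk(g(h(w)), g(v)) ≐ mk(g(x), g(h(5))).
Decompose mk/2: g(h(w)) ≐ g(x),  g(v) ≐ g(h(5)).
Decompose g/1: h(w) ≐ x.
Bind x := h(w); substituting into the one remaining equation that mentions x gives: h(h(h(w))) ≐ y1.
Decompose g/1: v ≐ h(5).
Bind v := h(5); substituting into the one remaining equation that mentions v gives: g(mk(mk(5, x2), g(g(w)))) ≐ g(mk(mk(5, g(h(5))), g(g(g(g(x2)))))).
Bind y1 := h(h(h(w))); no other remaining equation mentions y1.
Decompose g/1: mk(mk(5, x2), g(g(w))) ≐ mk(mk(5, g(h(5))), g(g(g(g(x2))))).
Decompose mk/2: mk(5, x2) ≐ mk(5, g(h(5))),  g(g(w)) ≐ g(g(g(g(x2)))).
Decompose mk/2: 5 ≐ 5,  x2 ≐ g(h(5)).
Delete trivial equation 5 ≐ 5.
Bind x2 := g(h(5)); substituting into the remaining equation gives: g(g(w)) ≐ g(g(g(g(g(h(5)))))).
Decompose g/1: g(w) ≐ g(g(g(g(h(5))))).
Decompose g/1: w ≐ g(g(g(h(5)))).
Bind w := g(g(g(h(5)))). Substituting into the earlier bindings gives x := h(g(g(g(h(5))))), y1 := h(h(h(g(g(g(h(5))))))).
MGU = { x ↦ h(g(g(g(h(5))))), v ↦ h(5), y1 ↦ h(h(h(g(g(g(h(5))))))), x2 ↦ g(h(5)), w ↦ g(g(g(h(5)))) }, so y1 ↦ h(h(h(g(g(g(h(5))))))).

h(h(h(g(g(g(h(5)))))))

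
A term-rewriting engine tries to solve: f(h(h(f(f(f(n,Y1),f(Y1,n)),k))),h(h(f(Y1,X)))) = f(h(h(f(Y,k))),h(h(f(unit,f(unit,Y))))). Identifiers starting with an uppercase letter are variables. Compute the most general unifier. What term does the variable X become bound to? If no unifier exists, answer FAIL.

f(unit,f(f(n,unit),f(unit,n)))

Decompose f/2: h(h(f(f(f(n,Y1),f(Y1,n)),k))) = h(h(f(Y,k))),  h(h(f(Y1,X))) = h(h(f(unit,f(unit,Y)))).
Decompose h/1: h(f(f(f(n,Y1),f(Y1,n)),k)) = h(f(Y,k)).
Decompose h/1: f(f(f(n,Y1),f(Y1,n)),k) = f(Y,k).
Decompose f/2: f(f(n,Y1),f(Y1,n)) = Y,  k = k.
Bind Y := f(f(n,Y1),f(Y1,n)); substituting into the one remaining equation that mentions Y gives: h(h(f(Y1,X))) = h(h(f(unit,f(unit,f(f(n,Y1),f(Y1,n)))))).
Delete trivial equation k = k.
Decompose h/1: h(f(Y1,X)) = h(f(unit,f(unit,f(f(n,Y1),f(Y1,n))))).
Decompose h/1: f(Y1,X) = f(unit,f(unit,f(f(n,Y1),f(Y1,n)))).
Decompose f/2: Y1 = unit,  X = f(unit,f(f(n,Y1),f(Y1,n))).
Bind Y1 := unit; substituting into the remaining equation gives: X = f(unit,f(f(n,unit),f(unit,n))). Substituting into the earlier binding gives Y := f(f(n,unit),f(unit,n)).
Bind X := f(unit,f(f(n,unit),f(unit,n))).
MGU = { Y := f(f(n,unit),f(unit,n)), Y1 := unit, X := f(unit,f(f(n,unit),f(unit,n))) }, so X := f(unit,f(f(n,unit),f(unit,n))).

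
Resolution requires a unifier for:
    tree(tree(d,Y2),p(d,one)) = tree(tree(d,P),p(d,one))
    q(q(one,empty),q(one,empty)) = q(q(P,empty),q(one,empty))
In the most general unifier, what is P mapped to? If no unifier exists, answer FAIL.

one

Decompose tree/2: tree(d,Y2) = tree(d,P),  p(d,one) = p(d,one).
Decompose tree/2: d = d,  Y2 = P.
Delete trivial equation d = d.
Bind Y2 := P; no other remaining equation mentions Y2.
Delete trivial equation p(d,one) = p(d,one).
Decompose q/2: q(one,empty) = q(P,empty),  q(one,empty) = q(one,empty).
Decompose q/2: one = P,  empty = empty.
Bind P := one; no other remaining equation mentions P. Substituting into the earlier binding gives Y2 := one.
Delete trivial equation empty = empty.
Delete trivial equation q(one,empty) = q(one,empty).
MGU = { Y2 ↦ one, P ↦ one }, so P ↦ one.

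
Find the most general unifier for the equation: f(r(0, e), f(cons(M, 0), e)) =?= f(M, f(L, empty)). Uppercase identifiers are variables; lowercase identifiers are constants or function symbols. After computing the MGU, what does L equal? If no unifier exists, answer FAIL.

Decompose f/2: r(0, e) =?= M,  f(cons(M, 0), e) =?= f(L, empty).
Bind M := r(0, e); substituting into the remaining equation gives: f(cons(r(0, e), 0), e) =?= f(L, empty).
Decompose f/2: cons(r(0, e), 0) =?= L,  e =?= empty.
Bind L := cons(r(0, e), 0); no other remaining equation mentions L.
Clash: constants e and empty differ; no unifier exists.

FAIL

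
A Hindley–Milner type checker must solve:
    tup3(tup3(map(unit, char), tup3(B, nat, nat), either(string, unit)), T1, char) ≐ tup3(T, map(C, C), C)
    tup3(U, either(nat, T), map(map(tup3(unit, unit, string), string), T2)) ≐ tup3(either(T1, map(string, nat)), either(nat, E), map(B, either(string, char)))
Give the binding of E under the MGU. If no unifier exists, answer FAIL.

tup3(map(unit, char), tup3(map(tup3(unit, unit, string), string), nat, nat), either(string, unit))

Decompose tup3/3: tup3(map(unit, char), tup3(B, nat, nat), either(string, unit)) ≐ T,  T1 ≐ map(C, C),  char ≐ C.
Bind T := tup3(map(unit, char), tup3(B, nat, nat), either(string, unit)); substituting into the one remaining equation that mentions T gives: tup3(U, either(nat, tup3(map(unit, char), tup3(B, nat, nat), either(string, unit))), map(map(tup3(unit, unit, string), string), T2)) ≐ tup3(either(T1, map(string, nat)), either(nat, E), map(B, either(string, char))).
Bind T1 := map(C, C); substituting into the one remaining equation that mentions T1 gives: tup3(U, either(nat, tup3(map(unit, char), tup3(B, nat, nat), either(string, unit))), map(map(tup3(unit, unit, string), string), T2)) ≐ tup3(either(map(C, C), map(string, nat)), either(nat, E), map(B, either(string, char))).
Bind C := char; substituting into the remaining equation gives: tup3(U, either(nat, tup3(map(unit, char), tup3(B, nat, nat), either(string, unit))), map(map(tup3(unit, unit, string), string), T2)) ≐ tup3(either(map(char, char), map(string, nat)), either(nat, E), map(B, either(string, char))). Substituting into the earlier binding gives T1 := map(char, char).
Decompose tup3/3: U ≐ either(map(char, char), map(string, nat)),  either(nat, tup3(map(unit, char), tup3(B, nat, nat), either(string, unit))) ≐ either(nat, E),  map(map(tup3(unit, unit, string), string), T2) ≐ map(B, either(string, char)).
Bind U := either(map(char, char), map(string, nat)); no other remaining equation mentions U.
Decompose either/2: nat ≐ nat,  tup3(map(unit, char), tup3(B, nat, nat), either(string, unit)) ≐ E.
Delete trivial equation nat ≐ nat.
Bind E := tup3(map(unit, char), tup3(B, nat, nat), either(string, unit)); no other remaining equation mentions E.
Decompose map/2: map(tup3(unit, unit, string), string) ≐ B,  T2 ≐ either(string, char).
Bind B := map(tup3(unit, unit, string), string); no other remaining equation mentions B. Substituting into the earlier bindings gives T := tup3(map(unit, char), tup3(map(tup3(unit, unit, string), string), nat, nat), either(string, unit)), E := tup3(map(unit, char), tup3(map(tup3(unit, unit, string), string), nat, nat), either(string, unit)).
Bind T2 := either(string, char).
MGU = { T -> tup3(map(unit, char), tup3(map(tup3(unit, unit, string), string), nat, nat), either(string, unit)), T1 -> map(char, char), C -> char, U -> either(map(char, char), map(string, nat)), E -> tup3(map(unit, char), tup3(map(tup3(unit, unit, string), string), nat, nat), either(string, unit)), B -> map(tup3(unit, unit, string), string), T2 -> either(string, char) }, so E -> tup3(map(unit, char), tup3(map(tup3(unit, unit, string), string), nat, nat), either(string, unit)).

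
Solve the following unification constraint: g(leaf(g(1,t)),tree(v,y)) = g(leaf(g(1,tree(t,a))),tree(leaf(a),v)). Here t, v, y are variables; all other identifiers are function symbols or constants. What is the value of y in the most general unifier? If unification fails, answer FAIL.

Decompose g/2: leaf(g(1,t)) = leaf(g(1,tree(t,a))),  tree(v,y) = tree(leaf(a),v).
Decompose leaf/1: g(1,t) = g(1,tree(t,a)).
Decompose g/2: 1 = 1,  t = tree(t,a).
Delete trivial equation 1 = 1.
Occurs check fails: t occurs in tree(t,a); the equation t = tree(t,a) has no finite solution.

FAIL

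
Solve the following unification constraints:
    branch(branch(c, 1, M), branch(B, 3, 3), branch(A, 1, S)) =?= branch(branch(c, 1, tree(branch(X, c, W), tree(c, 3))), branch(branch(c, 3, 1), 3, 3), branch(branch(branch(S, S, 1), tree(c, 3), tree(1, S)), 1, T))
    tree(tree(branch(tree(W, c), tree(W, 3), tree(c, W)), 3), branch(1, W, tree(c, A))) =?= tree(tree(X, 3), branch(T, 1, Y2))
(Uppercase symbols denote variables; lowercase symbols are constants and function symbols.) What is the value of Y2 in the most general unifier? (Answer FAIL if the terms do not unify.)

tree(c, branch(branch(1, 1, 1), tree(c, 3), tree(1, 1)))

Decompose branch/3: branch(c, 1, M) =?= branch(c, 1, tree(branch(X, c, W), tree(c, 3))),  branch(B, 3, 3) =?= branch(branch(c, 3, 1), 3, 3),  branch(A, 1, S) =?= branch(branch(branch(S, S, 1), tree(c, 3), tree(1, S)), 1, T).
Decompose branch/3: c =?= c,  1 =?= 1,  M =?= tree(branch(X, c, W), tree(c, 3)).
Delete trivial equation c =?= c.
Delete trivial equation 1 =?= 1.
Bind M := tree(branch(X, c, W), tree(c, 3)); no other remaining equation mentions M.
Decompose branch/3: B =?= branch(c, 3, 1),  3 =?= 3,  3 =?= 3.
Bind B := branch(c, 3, 1); no other remaining equation mentions B.
Delete trivial equation 3 =?= 3.
Delete trivial equation 3 =?= 3.
Decompose branch/3: A =?= branch(branch(S, S, 1), tree(c, 3), tree(1, S)),  1 =?= 1,  S =?= T.
Bind A := branch(branch(S, S, 1), tree(c, 3), tree(1, S)); substituting into the one remaining equation that mentions A gives: tree(tree(branch(tree(W, c), tree(W, 3), tree(c, W)), 3), branch(1, W, tree(c, branch(branch(S, S, 1), tree(c, 3), tree(1, S))))) =?= tree(tree(X, 3), branch(T, 1, Y2)).
Delete trivial equation 1 =?= 1.
Bind S := T; substituting into the remaining equation gives: tree(tree(branch(tree(W, c), tree(W, 3), tree(c, W)), 3), branch(1, W, tree(c, branch(branch(T, T, 1), tree(c, 3), tree(1, T))))) =?= tree(tree(X, 3), branch(T, 1, Y2)). Substituting into the earlier binding gives A := branch(branch(T, T, 1), tree(c, 3), tree(1, T)).
Decompose tree/2: tree(branch(tree(W, c), tree(W, 3), tree(c, W)), 3) =?= tree(X, 3),  branch(1, W, tree(c, branch(branch(T, T, 1), tree(c, 3), tree(1, T)))) =?= branch(T, 1, Y2).
Decompose tree/2: branch(tree(W, c), tree(W, 3), tree(c, W)) =?= X,  3 =?= 3.
Bind X := branch(tree(W, c), tree(W, 3), tree(c, W)); no other remaining equation mentions X. Substituting into the earlier binding gives M := tree(branch(branch(tree(W, c), tree(W, 3), tree(c, W)), c, W), tree(c, 3)).
Delete trivial equation 3 =?= 3.
Decompose branch/3: 1 =?= T,  W =?= 1,  tree(c, branch(branch(T, T, 1), tree(c, 3), tree(1, T))) =?= Y2.
Bind T := 1; substituting into the one remaining equation that mentions T gives: tree(c, branch(branch(1, 1, 1), tree(c, 3), tree(1, 1))) =?= Y2. Substituting into the earlier bindings gives A := branch(branch(1, 1, 1), tree(c, 3), tree(1, 1)), S := 1.
Bind W := 1; no other remaining equation mentions W. Substituting into the earlier bindings gives M := tree(branch(branch(tree(1, c), tree(1, 3), tree(c, 1)), c, 1), tree(c, 3)), X := branch(tree(1, c), tree(1, 3), tree(c, 1)).
Bind Y2 := tree(c, branch(branch(1, 1, 1), tree(c, 3), tree(1, 1))).
MGU = { M ↦ tree(branch(branch(tree(1, c), tree(1, 3), tree(c, 1)), c, 1), tree(c, 3)), B ↦ branch(c, 3, 1), A ↦ branch(branch(1, 1, 1), tree(c, 3), tree(1, 1)), S ↦ 1, X ↦ branch(tree(1, c), tree(1, 3), tree(c, 1)), T ↦ 1, W ↦ 1, Y2 ↦ tree(c, branch(branch(1, 1, 1), tree(c, 3), tree(1, 1))) }, so Y2 ↦ tree(c, branch(branch(1, 1, 1), tree(c, 3), tree(1, 1))).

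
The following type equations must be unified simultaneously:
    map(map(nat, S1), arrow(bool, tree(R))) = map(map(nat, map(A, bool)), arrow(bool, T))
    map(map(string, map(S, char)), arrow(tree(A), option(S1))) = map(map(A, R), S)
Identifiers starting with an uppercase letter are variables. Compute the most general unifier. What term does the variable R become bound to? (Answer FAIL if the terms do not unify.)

map(arrow(tree(string), option(map(string, bool))), char)

Decompose map/2: map(nat, S1) = map(nat, map(A, bool)),  arrow(bool, tree(R)) = arrow(bool, T).
Decompose map/2: nat = nat,  S1 = map(A, bool).
Delete trivial equation nat = nat.
Bind S1 := map(A, bool); substituting into the one remaining equation that mentions S1 gives: map(map(string, map(S, char)), arrow(tree(A), option(map(A, bool)))) = map(map(A, R), S).
Decompose arrow/2: bool = bool,  tree(R) = T.
Delete trivial equation bool = bool.
Bind T := tree(R); no other remaining equation mentions T.
Decompose map/2: map(string, map(S, char)) = map(A, R),  arrow(tree(A), option(map(A, bool))) = S.
Decompose map/2: string = A,  map(S, char) = R.
Bind A := string; substituting into the one remaining equation that mentions A gives: arrow(tree(string), option(map(string, bool))) = S. Substituting into the earlier binding gives S1 := map(string, bool).
Bind R := map(S, char); no other remaining equation mentions R. Substituting into the earlier binding gives T := tree(map(S, char)).
Bind S := arrow(tree(string), option(map(string, bool))). Substituting into the earlier bindings gives T := tree(map(arrow(tree(string), option(map(string, bool))), char)), R := map(arrow(tree(string), option(map(string, bool))), char).
MGU = { S1 -> map(string, bool), T -> tree(map(arrow(tree(string), option(map(string, bool))), char)), A -> string, R -> map(arrow(tree(string), option(map(string, bool))), char), S -> arrow(tree(string), option(map(string, bool))) }, so R -> map(arrow(tree(string), option(map(string, bool))), char).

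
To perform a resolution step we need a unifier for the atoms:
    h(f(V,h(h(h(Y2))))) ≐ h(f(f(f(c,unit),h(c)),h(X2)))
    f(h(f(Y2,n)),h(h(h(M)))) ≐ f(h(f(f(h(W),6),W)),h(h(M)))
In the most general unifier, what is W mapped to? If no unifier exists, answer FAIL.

Decompose h/1: f(V,h(h(h(Y2)))) ≐ f(f(f(c,unit),h(c)),h(X2)).
Decompose f/2: V ≐ f(f(c,unit),h(c)),  h(h(h(Y2))) ≐ h(X2).
Bind V := f(f(c,unit),h(c)); no other remaining equation mentions V.
Decompose h/1: h(h(Y2)) ≐ X2.
Bind X2 := h(h(Y2)); no other remaining equation mentions X2.
Decompose f/2: h(f(Y2,n)) ≐ h(f(f(h(W),6),W)),  h(h(h(M))) ≐ h(h(M)).
Decompose h/1: f(Y2,n) ≐ f(f(h(W),6),W).
Decompose f/2: Y2 ≐ f(h(W),6),  n ≐ W.
Bind Y2 := f(h(W),6); no other remaining equation mentions Y2. Substituting into the earlier binding gives X2 := h(h(f(h(W),6))).
Bind W := n; no other remaining equation mentions W. Substituting into the earlier bindings gives X2 := h(h(f(h(n),6))), Y2 := f(h(n),6).
Decompose h/1: h(h(M)) ≐ h(M).
Decompose h/1: h(M) ≐ M.
Occurs check fails: M occurs in h(M); the equation M ≐ h(M) has no finite solution.

FAIL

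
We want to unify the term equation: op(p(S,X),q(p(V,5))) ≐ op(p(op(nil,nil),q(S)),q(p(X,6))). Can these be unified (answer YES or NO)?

Decompose op/2: p(S,X) ≐ p(op(nil,nil),q(S)),  q(p(V,5)) ≐ q(p(X,6)).
Decompose p/2: S ≐ op(nil,nil),  X ≐ q(S).
Bind S := op(nil,nil); substituting into the one remaining equation that mentions S gives: X ≐ q(op(nil,nil)).
Bind X := q(op(nil,nil)); substituting into the remaining equation gives: q(p(V,5)) ≐ q(p(q(op(nil,nil)),6)).
Decompose q/1: p(V,5) ≐ p(q(op(nil,nil)),6).
Decompose p/2: V ≐ q(op(nil,nil)),  5 ≐ 6.
Bind V := q(op(nil,nil)); no other remaining equation mentions V.
Clash: constants 5 and 6 differ; no unifier exists.

NO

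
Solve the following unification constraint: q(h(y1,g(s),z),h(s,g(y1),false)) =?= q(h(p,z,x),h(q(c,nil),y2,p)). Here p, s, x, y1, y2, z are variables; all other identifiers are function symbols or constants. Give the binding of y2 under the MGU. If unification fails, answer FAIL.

Decompose q/2: h(y1,g(s),z) =?= h(p,z,x),  h(s,g(y1),false) =?= h(q(c,nil),y2,p).
Decompose h/3: y1 =?= p,  g(s) =?= z,  z =?= x.
Bind y1 := p; substituting into the one remaining equation that mentions y1 gives: h(s,g(p),false) =?= h(q(c,nil),y2,p).
Bind z := g(s); substituting into the one remaining equation that mentions z gives: g(s) =?= x.
Bind x := g(s); no other remaining equation mentions x.
Decompose h/3: s =?= q(c,nil),  g(p) =?= y2,  false =?= p.
Bind s := q(c,nil); no other remaining equation mentions s. Substituting into the earlier bindings gives z := g(q(c,nil)), x := g(q(c,nil)).
Bind y2 := g(p); no other remaining equation mentions y2.
Bind p := false. Substituting into the earlier bindings gives y1 := false, y2 := g(false).
MGU = { y1 := false, z := g(q(c,nil)), x := g(q(c,nil)), s := q(c,nil), y2 := g(false), p := false }, so y2 := g(false).

g(false)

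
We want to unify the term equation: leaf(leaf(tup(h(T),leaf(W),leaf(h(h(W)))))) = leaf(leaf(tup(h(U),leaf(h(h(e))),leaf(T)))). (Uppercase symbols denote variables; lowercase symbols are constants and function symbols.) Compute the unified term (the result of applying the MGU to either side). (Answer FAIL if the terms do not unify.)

Decompose leaf/1: leaf(tup(h(T),leaf(W),leaf(h(h(W))))) = leaf(tup(h(U),leaf(h(h(e))),leaf(T))).
Decompose leaf/1: tup(h(T),leaf(W),leaf(h(h(W)))) = tup(h(U),leaf(h(h(e))),leaf(T)).
Decompose tup/3: h(T) = h(U),  leaf(W) = leaf(h(h(e))),  leaf(h(h(W))) = leaf(T).
Decompose h/1: T = U.
Bind T := U; substituting into the one remaining equation that mentions T gives: leaf(h(h(W))) = leaf(U).
Decompose leaf/1: W = h(h(e)).
Bind W := h(h(e)); substituting into the remaining equation gives: leaf(h(h(h(h(e))))) = leaf(U).
Decompose leaf/1: h(h(h(h(e)))) = U.
Bind U := h(h(h(h(e)))). Substituting into the earlier binding gives T := h(h(h(h(e)))).
Applying the MGU to either side gives leaf(leaf(tup(h(h(h(h(h(e))))),leaf(h(h(e))),leaf(h(h(h(h(e)))))))).

leaf(leaf(tup(h(h(h(h(h(e))))),leaf(h(h(e))),leaf(h(h(h(h(e))))))))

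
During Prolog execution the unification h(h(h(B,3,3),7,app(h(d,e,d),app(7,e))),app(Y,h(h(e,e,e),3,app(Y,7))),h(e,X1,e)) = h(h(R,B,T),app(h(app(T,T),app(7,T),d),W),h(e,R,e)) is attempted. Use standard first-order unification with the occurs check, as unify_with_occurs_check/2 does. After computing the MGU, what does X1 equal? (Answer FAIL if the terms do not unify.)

Decompose h/3: h(h(B,3,3),7,app(h(d,e,d),app(7,e))) = h(R,B,T),  app(Y,h(h(e,e,e),3,app(Y,7))) = app(h(app(T,T),app(7,T),d),W),  h(e,X1,e) = h(e,R,e).
Decompose h/3: h(B,3,3) = R,  7 = B,  app(h(d,e,d),app(7,e)) = T.
Bind R := h(B,3,3); substituting into the one remaining equation that mentions R gives: h(e,X1,e) = h(e,h(B,3,3),e).
Bind B := 7; substituting into the one remaining equation that mentions B gives: h(e,X1,e) = h(e,h(7,3,3),e). Substituting into the earlier binding gives R := h(7,3,3).
Bind T := app(h(d,e,d),app(7,e)); substituting into the one remaining equation that mentions T gives: app(Y,h(h(e,e,e),3,app(Y,7))) = app(h(app(app(h(d,e,d),app(7,e)),app(h(d,e,d),app(7,e))),app(7,app(h(d,e,d),app(7,e))),d),W).
Decompose app/2: Y = h(app(app(h(d,e,d),app(7,e)),app(h(d,e,d),app(7,e))),app(7,app(h(d,e,d),app(7,e))),d),  h(h(e,e,e),3,app(Y,7)) = W.
Bind Y := h(app(app(h(d,e,d),app(7,e)),app(h(d,e,d),app(7,e))),app(7,app(h(d,e,d),app(7,e))),d); substituting into the one remaining equation that mentions Y gives: h(h(e,e,e),3,app(h(app(app(h(d,e,d),app(7,e)),app(h(d,e,d),app(7,e))),app(7,app(h(d,e,d),app(7,e))),d),7)) = W.
Bind W := h(h(e,e,e),3,app(h(app(app(h(d,e,d),app(7,e)),app(h(d,e,d),app(7,e))),app(7,app(h(d,e,d),app(7,e))),d),7)); no other remaining equation mentions W.
Decompose h/3: e = e,  X1 = h(7,3,3),  e = e.
Delete trivial equation e = e.
Bind X1 := h(7,3,3); no other remaining equation mentions X1.
Delete trivial equation e = e.
MGU = { R ↦ h(7,3,3), B ↦ 7, T ↦ app(h(d,e,d),app(7,e)), Y ↦ h(app(app(h(d,e,d),app(7,e)),app(h(d,e,d),app(7,e))),app(7,app(h(d,e,d),app(7,e))),d), W ↦ h(h(e,e,e),3,app(h(app(app(h(d,e,d),app(7,e)),app(h(d,e,d),app(7,e))),app(7,app(h(d,e,d),app(7,e))),d),7)), X1 ↦ h(7,3,3) }, so X1 ↦ h(7,3,3).

h(7,3,3)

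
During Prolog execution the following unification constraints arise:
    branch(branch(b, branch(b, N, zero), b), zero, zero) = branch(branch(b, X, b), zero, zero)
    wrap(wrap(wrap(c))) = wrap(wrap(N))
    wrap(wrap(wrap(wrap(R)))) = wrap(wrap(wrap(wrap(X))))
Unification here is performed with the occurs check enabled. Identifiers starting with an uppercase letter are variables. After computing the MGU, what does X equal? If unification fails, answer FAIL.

Decompose branch/3: branch(b, branch(b, N, zero), b) = branch(b, X, b),  zero = zero,  zero = zero.
Decompose branch/3: b = b,  branch(b, N, zero) = X,  b = b.
Delete trivial equation b = b.
Bind X := branch(b, N, zero); substituting into the one remaining equation that mentions X gives: wrap(wrap(wrap(wrap(R)))) = wrap(wrap(wrap(wrap(branch(b, N, zero))))).
Delete trivial equation b = b.
Delete trivial equation zero = zero.
Delete trivial equation zero = zero.
Decompose wrap/1: wrap(wrap(c)) = wrap(N).
Decompose wrap/1: wrap(c) = N.
Bind N := wrap(c); substituting into the remaining equation gives: wrap(wrap(wrap(wrap(R)))) = wrap(wrap(wrap(wrap(branch(b, wrap(c), zero))))). Substituting into the earlier binding gives X := branch(b, wrap(c), zero).
Decompose wrap/1: wrap(wrap(wrap(R))) = wrap(wrap(wrap(branch(b, wrap(c), zero)))).
Decompose wrap/1: wrap(wrap(R)) = wrap(wrap(branch(b, wrap(c), zero))).
Decompose wrap/1: wrap(R) = wrap(branch(b, wrap(c), zero)).
Decompose wrap/1: R = branch(b, wrap(c), zero).
Bind R := branch(b, wrap(c), zero).
MGU = { X ↦ branch(b, wrap(c), zero), N ↦ wrap(c), R ↦ branch(b, wrap(c), zero) }, so X ↦ branch(b, wrap(c), zero).

branch(b, wrap(c), zero)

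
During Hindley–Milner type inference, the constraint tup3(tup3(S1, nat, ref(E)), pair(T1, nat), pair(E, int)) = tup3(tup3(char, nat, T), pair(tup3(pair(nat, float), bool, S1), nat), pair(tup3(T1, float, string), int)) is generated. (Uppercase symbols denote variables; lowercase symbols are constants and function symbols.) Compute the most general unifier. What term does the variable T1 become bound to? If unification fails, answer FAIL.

tup3(pair(nat, float), bool, char)

Decompose tup3/3: tup3(S1, nat, ref(E)) = tup3(char, nat, T),  pair(T1, nat) = pair(tup3(pair(nat, float), bool, S1), nat),  pair(E, int) = pair(tup3(T1, float, string), int).
Decompose tup3/3: S1 = char,  nat = nat,  ref(E) = T.
Bind S1 := char; substituting into the one remaining equation that mentions S1 gives: pair(T1, nat) = pair(tup3(pair(nat, float), bool, char), nat).
Delete trivial equation nat = nat.
Bind T := ref(E); no other remaining equation mentions T.
Decompose pair/2: T1 = tup3(pair(nat, float), bool, char),  nat = nat.
Bind T1 := tup3(pair(nat, float), bool, char); substituting into the one remaining equation that mentions T1 gives: pair(E, int) = pair(tup3(tup3(pair(nat, float), bool, char), float, string), int).
Delete trivial equation nat = nat.
Decompose pair/2: E = tup3(tup3(pair(nat, float), bool, char), float, string),  int = int.
Bind E := tup3(tup3(pair(nat, float), bool, char), float, string); no other remaining equation mentions E. Substituting into the earlier binding gives T := ref(tup3(tup3(pair(nat, float), bool, char), float, string)).
Delete trivial equation int = int.
MGU = { S1 -> char, T -> ref(tup3(tup3(pair(nat, float), bool, char), float, string)), T1 -> tup3(pair(nat, float), bool, char), E -> tup3(tup3(pair(nat, float), bool, char), float, string) }, so T1 -> tup3(pair(nat, float), bool, char).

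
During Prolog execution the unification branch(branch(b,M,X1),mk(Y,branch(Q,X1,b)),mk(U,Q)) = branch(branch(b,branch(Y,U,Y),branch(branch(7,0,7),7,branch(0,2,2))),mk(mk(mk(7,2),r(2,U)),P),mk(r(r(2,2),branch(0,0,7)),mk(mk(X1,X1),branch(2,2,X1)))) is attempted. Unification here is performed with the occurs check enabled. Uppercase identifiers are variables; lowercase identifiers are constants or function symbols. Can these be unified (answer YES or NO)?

YES

Decompose branch/3: branch(b,M,X1) = branch(b,branch(Y,U,Y),branch(branch(7,0,7),7,branch(0,2,2))),  mk(Y,branch(Q,X1,b)) = mk(mk(mk(7,2),r(2,U)),P),  mk(U,Q) = mk(r(r(2,2),branch(0,0,7)),mk(mk(X1,X1),branch(2,2,X1))).
Decompose branch/3: b = b,  M = branch(Y,U,Y),  X1 = branch(branch(7,0,7),7,branch(0,2,2)).
Delete trivial equation b = b.
Bind M := branch(Y,U,Y); no other remaining equation mentions M.
Bind X1 := branch(branch(7,0,7),7,branch(0,2,2)); substituting into the remaining equations gives: mk(Y,branch(Q,branch(branch(7,0,7),7,branch(0,2,2)),b)) = mk(mk(mk(7,2),r(2,U)),P),  mk(U,Q) = mk(r(r(2,2),branch(0,0,7)),mk(mk(branch(branch(7,0,7),7,branch(0,2,2)),branch(branch(7,0,7),7,branch(0,2,2))),branch(2,2,branch(branch(7,0,7),7,branch(0,2,2))))).
Decompose mk/2: Y = mk(mk(7,2),r(2,U)),  branch(Q,branch(branch(7,0,7),7,branch(0,2,2)),b) = P.
Bind Y := mk(mk(7,2),r(2,U)); no other remaining equation mentions Y. Substituting into the earlier binding gives M := branch(mk(mk(7,2),r(2,U)),U,mk(mk(7,2),r(2,U))).
Bind P := branch(Q,branch(branch(7,0,7),7,branch(0,2,2)),b); no other remaining equation mentions P.
Decompose mk/2: U = r(r(2,2),branch(0,0,7)),  Q = mk(mk(branch(branch(7,0,7),7,branch(0,2,2)),branch(branch(7,0,7),7,branch(0,2,2))),branch(2,2,branch(branch(7,0,7),7,branch(0,2,2)))).
Bind U := r(r(2,2),branch(0,0,7)); no other remaining equation mentions U. Substituting into the earlier bindings gives M := branch(mk(mk(7,2),r(2,r(r(2,2),branch(0,0,7)))),r(r(2,2),branch(0,0,7)),mk(mk(7,2),r(2,r(r(2,2),branch(0,0,7))))), Y := mk(mk(7,2),r(2,r(r(2,2),branch(0,0,7)))).
Bind Q := mk(mk(branch(branch(7,0,7),7,branch(0,2,2)),branch(branch(7,0,7),7,branch(0,2,2))),branch(2,2,branch(branch(7,0,7),7,branch(0,2,2)))). Substituting into the earlier binding gives P := branch(mk(mk(branch(branch(7,0,7),7,branch(0,2,2)),branch(branch(7,0,7),7,branch(0,2,2))),branch(2,2,branch(branch(7,0,7),7,branch(0,2,2)))),branch(branch(7,0,7),7,branch(0,2,2)),b).
No equations remain and no clash or occurs-check failure arose, so a unifier exists.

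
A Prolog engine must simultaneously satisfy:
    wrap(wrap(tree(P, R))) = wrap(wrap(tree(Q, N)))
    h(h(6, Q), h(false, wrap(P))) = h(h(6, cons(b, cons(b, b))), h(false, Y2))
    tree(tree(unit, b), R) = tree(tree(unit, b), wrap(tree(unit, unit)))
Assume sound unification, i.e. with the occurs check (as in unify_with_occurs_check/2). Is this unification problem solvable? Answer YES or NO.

YES

Decompose wrap/1: wrap(tree(P, R)) = wrap(tree(Q, N)).
Decompose wrap/1: tree(P, R) = tree(Q, N).
Decompose tree/2: P = Q,  R = N.
Bind P := Q; substituting into the one remaining equation that mentions P gives: h(h(6, Q), h(false, wrap(Q))) = h(h(6, cons(b, cons(b, b))), h(false, Y2)).
Bind R := N; substituting into the one remaining equation that mentions R gives: tree(tree(unit, b), N) = tree(tree(unit, b), wrap(tree(unit, unit))).
Decompose h/2: h(6, Q) = h(6, cons(b, cons(b, b))),  h(false, wrap(Q)) = h(false, Y2).
Decompose h/2: 6 = 6,  Q = cons(b, cons(b, b)).
Delete trivial equation 6 = 6.
Bind Q := cons(b, cons(b, b)); substituting into the one remaining equation that mentions Q gives: h(false, wrap(cons(b, cons(b, b)))) = h(false, Y2). Substituting into the earlier binding gives P := cons(b, cons(b, b)).
Decompose h/2: false = false,  wrap(cons(b, cons(b, b))) = Y2.
Delete trivial equation false = false.
Bind Y2 := wrap(cons(b, cons(b, b))); no other remaining equation mentions Y2.
Decompose tree/2: tree(unit, b) = tree(unit, b),  N = wrap(tree(unit, unit)).
Delete trivial equation tree(unit, b) = tree(unit, b).
Bind N := wrap(tree(unit, unit)). Substituting into the earlier binding gives R := wrap(tree(unit, unit)).
No equations remain and no clash or occurs-check failure arose, so a unifier exists.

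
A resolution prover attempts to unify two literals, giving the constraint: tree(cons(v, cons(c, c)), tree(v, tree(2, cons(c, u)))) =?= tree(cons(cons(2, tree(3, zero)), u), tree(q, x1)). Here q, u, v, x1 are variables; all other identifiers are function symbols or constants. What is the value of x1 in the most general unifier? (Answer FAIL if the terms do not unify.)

Decompose tree/2: cons(v, cons(c, c)) =?= cons(cons(2, tree(3, zero)), u),  tree(v, tree(2, cons(c, u))) =?= tree(q, x1).
Decompose cons/2: v =?= cons(2, tree(3, zero)),  cons(c, c) =?= u.
Bind v := cons(2, tree(3, zero)); substituting into the one remaining equation that mentions v gives: tree(cons(2, tree(3, zero)), tree(2, cons(c, u))) =?= tree(q, x1).
Bind u := cons(c, c); substituting into the remaining equation gives: tree(cons(2, tree(3, zero)), tree(2, cons(c, cons(c, c)))) =?= tree(q, x1).
Decompose tree/2: cons(2, tree(3, zero)) =?= q,  tree(2, cons(c, cons(c, c))) =?= x1.
Bind q := cons(2, tree(3, zero)); no other remaining equation mentions q.
Bind x1 := tree(2, cons(c, cons(c, c))).
MGU = { v -> cons(2, tree(3, zero)), u -> cons(c, c), q -> cons(2, tree(3, zero)), x1 -> tree(2, cons(c, cons(c, c))) }, so x1 -> tree(2, cons(c, cons(c, c))).

tree(2, cons(c, cons(c, c)))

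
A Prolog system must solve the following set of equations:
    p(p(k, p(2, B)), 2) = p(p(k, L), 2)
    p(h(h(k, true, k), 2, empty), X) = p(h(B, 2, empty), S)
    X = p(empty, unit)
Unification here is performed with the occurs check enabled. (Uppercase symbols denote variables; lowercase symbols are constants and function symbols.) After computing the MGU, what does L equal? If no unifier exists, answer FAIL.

p(2, h(k, true, k))

Decompose p/2: p(k, p(2, B)) = p(k, L),  2 = 2.
Decompose p/2: k = k,  p(2, B) = L.
Delete trivial equation k = k.
Bind L := p(2, B); no other remaining equation mentions L.
Delete trivial equation 2 = 2.
Decompose p/2: h(h(k, true, k), 2, empty) = h(B, 2, empty),  X = S.
Decompose h/3: h(k, true, k) = B,  2 = 2,  empty = empty.
Bind B := h(k, true, k); no other remaining equation mentions B. Substituting into the earlier binding gives L := p(2, h(k, true, k)).
Delete trivial equation 2 = 2.
Delete trivial equation empty = empty.
Bind X := S; substituting into the remaining equation gives: S = p(empty, unit).
Bind S := p(empty, unit). Substituting into the earlier binding gives X := p(empty, unit).
MGU = { L = p(2, h(k, true, k)), B = h(k, true, k), X = p(empty, unit), S = p(empty, unit) }, so L = p(2, h(k, true, k)).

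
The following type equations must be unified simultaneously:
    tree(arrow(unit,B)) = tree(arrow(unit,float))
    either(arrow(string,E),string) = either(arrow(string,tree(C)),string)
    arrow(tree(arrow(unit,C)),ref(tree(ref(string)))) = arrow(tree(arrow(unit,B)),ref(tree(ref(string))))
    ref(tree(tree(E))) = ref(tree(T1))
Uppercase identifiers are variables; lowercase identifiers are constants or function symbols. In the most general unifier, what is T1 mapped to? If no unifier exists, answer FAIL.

tree(tree(float))

Decompose tree/1: arrow(unit,B) = arrow(unit,float).
Decompose arrow/2: unit = unit,  B = float.
Delete trivial equation unit = unit.
Bind B := float; substituting into the one remaining equation that mentions B gives: arrow(tree(arrow(unit,C)),ref(tree(ref(string)))) = arrow(tree(arrow(unit,float)),ref(tree(ref(string)))).
Decompose either/2: arrow(string,E) = arrow(string,tree(C)),  string = string.
Decompose arrow/2: string = string,  E = tree(C).
Delete trivial equation string = string.
Bind E := tree(C); substituting into the one remaining equation that mentions E gives: ref(tree(tree(tree(C)))) = ref(tree(T1)).
Delete trivial equation string = string.
Decompose arrow/2: tree(arrow(unit,C)) = tree(arrow(unit,float)),  ref(tree(ref(string))) = ref(tree(ref(string))).
Decompose tree/1: arrow(unit,C) = arrow(unit,float).
Decompose arrow/2: unit = unit,  C = float.
Delete trivial equation unit = unit.
Bind C := float; substituting into the one remaining equation that mentions C gives: ref(tree(tree(tree(float)))) = ref(tree(T1)). Substituting into the earlier binding gives E := tree(float).
Delete trivial equation ref(tree(ref(string))) = ref(tree(ref(string))).
Decompose ref/1: tree(tree(tree(float))) = tree(T1).
Decompose tree/1: tree(tree(float)) = T1.
Bind T1 := tree(tree(float)).
MGU = { B := float, E := tree(float), C := float, T1 := tree(tree(float)) }, so T1 := tree(tree(float)).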